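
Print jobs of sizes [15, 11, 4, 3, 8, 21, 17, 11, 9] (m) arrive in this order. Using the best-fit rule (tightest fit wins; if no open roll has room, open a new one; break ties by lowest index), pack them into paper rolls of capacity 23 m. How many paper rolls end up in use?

5

  15 → roll 1 (new)  [load 15/23]
  11 → roll 2 (new)  [load 11/23]
  4 → roll 1  [load 19/23]
  3 → roll 1  [load 22/23]
  8 → roll 2  [load 19/23]
  21 → roll 3 (new)  [load 21/23]
  17 → roll 4 (new)  [load 17/23]
  11 → roll 5 (new)  [load 11/23]
  9 → roll 5  [load 20/23]
5 paper rolls opened.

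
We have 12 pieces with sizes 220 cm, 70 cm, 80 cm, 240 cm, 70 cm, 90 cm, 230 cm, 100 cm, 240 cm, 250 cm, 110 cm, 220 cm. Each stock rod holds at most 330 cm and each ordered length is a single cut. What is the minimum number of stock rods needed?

Total = 250 + 240 + 240 + 230 + 220 + 220 + 110 + 100 + 90 + 80 + 70 + 70 = 1920 cm.
Lower bound: ⌈1920/330⌉ = 6 stock rods.
A packing using 6 stock rods:
  stock rod 1: 250 + 80 = 330
  stock rod 2: 240 + 90 = 330
  stock rod 3: 240 + 70 = 310
  stock rod 4: 230 + 100 = 330
  stock rod 5: 220 + 110 = 330
  stock rod 6: 220 + 70 = 290
This matches the lower bound, so 6 is optimal.

6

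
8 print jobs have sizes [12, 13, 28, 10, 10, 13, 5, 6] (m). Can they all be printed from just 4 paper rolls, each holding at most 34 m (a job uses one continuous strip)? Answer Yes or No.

A valid assignment using 3 paper rolls:
  roll 1: 28 + 6 = 34
  roll 2: 13 + 13 + 5 = 31
  roll 3: 12 + 10 + 10 = 32
That uses only 3 ≤ 4, so 4 paper rolls are enough.

Yes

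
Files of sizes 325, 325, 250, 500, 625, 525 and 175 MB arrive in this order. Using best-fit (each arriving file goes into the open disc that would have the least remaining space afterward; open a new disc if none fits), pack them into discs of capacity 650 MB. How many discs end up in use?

5

  325 → disc 1 (new)  [load 325/650]
  325 → disc 1  [load 650/650]
  250 → disc 2 (new)  [load 250/650]
  500 → disc 3 (new)  [load 500/650]
  625 → disc 4 (new)  [load 625/650]
  525 → disc 5 (new)  [load 525/650]
  175 → disc 2  [load 425/650]
5 discs opened.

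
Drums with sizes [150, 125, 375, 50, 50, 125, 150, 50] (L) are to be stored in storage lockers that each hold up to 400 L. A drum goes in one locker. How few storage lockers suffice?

3

Total = 375 + 150 + 150 + 125 + 125 + 50 + 50 + 50 = 1075 L.
Lower bound: ⌈1075/400⌉ = 3 storage lockers.
A packing using 3 storage lockers:
  locker 1: 375 = 375
  locker 2: 150 + 150 + 50 + 50 = 400
  locker 3: 125 + 125 + 50 = 300
This matches the lower bound, so 3 is optimal.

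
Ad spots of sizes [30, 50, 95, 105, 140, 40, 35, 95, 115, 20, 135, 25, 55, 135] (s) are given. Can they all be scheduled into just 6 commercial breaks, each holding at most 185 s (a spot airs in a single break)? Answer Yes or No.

No

Total = 1075 s; ⌈1075/185⌉ = 6.
7 ad spots each exceed half the capacity and cannot share a break, forcing at least 7 commercial breaks.
At least 7 commercial breaks are required, but only 6 are allowed.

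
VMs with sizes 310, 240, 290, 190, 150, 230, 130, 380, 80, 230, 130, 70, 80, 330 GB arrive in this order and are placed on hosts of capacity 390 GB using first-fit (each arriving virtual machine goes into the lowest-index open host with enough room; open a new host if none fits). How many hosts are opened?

  310 → host 1 (new)  [load 310/390]
  240 → host 2 (new)  [load 240/390]
  290 → host 3 (new)  [load 290/390]
  190 → host 4 (new)  [load 190/390]
  150 → host 2  [load 390/390]
  230 → host 5 (new)  [load 230/390]
  130 → host 4  [load 320/390]
  380 → host 6 (new)  [load 380/390]
  80 → host 1  [load 390/390]
  230 → host 7 (new)  [load 230/390]
  130 → host 5  [load 360/390]
  70 → host 3  [load 360/390]
  80 → host 7  [load 310/390]
  330 → host 8 (new)  [load 330/390]
8 hosts opened.

8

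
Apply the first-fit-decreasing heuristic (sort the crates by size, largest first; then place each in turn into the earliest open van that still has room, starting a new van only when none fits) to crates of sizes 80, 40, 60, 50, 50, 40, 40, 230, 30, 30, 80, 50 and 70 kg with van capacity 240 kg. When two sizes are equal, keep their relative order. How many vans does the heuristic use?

4

Sorted descending: 230, 80, 80, 70, 60, 50, 50, 50, 40, 40, 40, 30, 30.
  230 → van 1 (new)  [load 230/240]
  80 → van 2 (new)  [load 80/240]
  80 → van 2  [load 160/240]
  70 → van 2  [load 230/240]
  60 → van 3 (new)  [load 60/240]
  50 → van 3  [load 110/240]
  50 → van 3  [load 160/240]
  50 → van 3  [load 210/240]
  40 → van 4 (new)  [load 40/240]
  40 → van 4  [load 80/240]
  40 → van 4  [load 120/240]
  30 → van 3  [load 240/240]
  30 → van 4  [load 150/240]
4 vans opened.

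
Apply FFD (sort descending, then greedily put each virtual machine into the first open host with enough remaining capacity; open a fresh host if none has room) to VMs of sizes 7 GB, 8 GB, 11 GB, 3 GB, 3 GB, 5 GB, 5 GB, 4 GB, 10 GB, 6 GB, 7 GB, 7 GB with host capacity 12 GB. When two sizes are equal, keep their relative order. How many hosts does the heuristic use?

Sorted descending: 11, 10, 8, 7, 7, 7, 6, 5, 5, 4, 3, 3.
  11 → host 1 (new)  [load 11/12]
  10 → host 2 (new)  [load 10/12]
  8 → host 3 (new)  [load 8/12]
  7 → host 4 (new)  [load 7/12]
  7 → host 5 (new)  [load 7/12]
  7 → host 6 (new)  [load 7/12]
  6 → host 7 (new)  [load 6/12]
  5 → host 4  [load 12/12]
  5 → host 5  [load 12/12]
  4 → host 3  [load 12/12]
  3 → host 6  [load 10/12]
  3 → host 7  [load 9/12]
7 hosts opened.

7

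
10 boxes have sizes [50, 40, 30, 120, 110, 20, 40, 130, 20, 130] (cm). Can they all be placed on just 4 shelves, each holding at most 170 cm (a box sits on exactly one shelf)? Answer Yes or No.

No

Total = 690 cm; ⌈690/170⌉ = 5.
At least 5 shelves are required, but only 4 are allowed.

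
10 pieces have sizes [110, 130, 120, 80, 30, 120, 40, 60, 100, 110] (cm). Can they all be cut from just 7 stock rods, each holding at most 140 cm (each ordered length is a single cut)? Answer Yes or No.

Yes

A valid assignment using 7 stock rods:
  stock rod 1: 130 = 130
  stock rod 2: 120 = 120
  stock rod 3: 120 = 120
  stock rod 4: 110 + 30 = 140
  stock rod 5: 110 = 110
  stock rod 6: 100 + 40 = 140
  stock rod 7: 80 + 60 = 140
Every load is within 140 cm, so 7 stock rods suffice.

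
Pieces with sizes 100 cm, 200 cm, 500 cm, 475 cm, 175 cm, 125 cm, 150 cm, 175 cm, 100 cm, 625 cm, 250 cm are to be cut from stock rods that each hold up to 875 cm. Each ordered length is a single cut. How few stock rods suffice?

4

Total = 625 + 500 + 475 + 250 + 200 + 175 + 175 + 150 + 125 + 100 + 100 = 2875 cm.
Lower bound: ⌈2875/875⌉ = 4 stock rods.
A packing using 4 stock rods:
  stock rod 1: 625 + 250 = 875
  stock rod 2: 500 + 200 + 175 = 875
  stock rod 3: 475 + 175 + 150 = 800
  stock rod 4: 125 + 100 + 100 = 325
This matches the lower bound, so 4 is optimal.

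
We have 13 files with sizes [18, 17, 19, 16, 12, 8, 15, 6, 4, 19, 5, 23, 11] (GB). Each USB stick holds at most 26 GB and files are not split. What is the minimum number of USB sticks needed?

8

Total = 23 + 19 + 19 + 18 + 17 + 16 + 15 + 12 + 11 + 8 + 6 + 5 + 4 = 173 GB.
Lower bound: ⌈173/26⌉ = 7 USB sticks.
A packing using 8 USB sticks:
  USB stick 1: 23 = 23
  USB stick 2: 19 + 6 = 25
  USB stick 3: 19 + 5 = 24
  USB stick 4: 18 + 8 = 26
  USB stick 5: 17 + 4 = 21
  USB stick 6: 16 = 16
  USB stick 7: 15 + 11 = 26
  USB stick 8: 12 = 12
No arrangement into 7 USB sticks stays within capacity, so 8 is optimal.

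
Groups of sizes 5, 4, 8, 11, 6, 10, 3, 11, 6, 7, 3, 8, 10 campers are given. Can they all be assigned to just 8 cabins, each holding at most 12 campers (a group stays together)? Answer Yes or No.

No

Total = 92 campers; ⌈92/12⌉ = 8.
The bound of 8 does not rule out 8, but exhaustive search shows no assignment into 8 cabins of capacity 12 campers exists — the minimum is 9.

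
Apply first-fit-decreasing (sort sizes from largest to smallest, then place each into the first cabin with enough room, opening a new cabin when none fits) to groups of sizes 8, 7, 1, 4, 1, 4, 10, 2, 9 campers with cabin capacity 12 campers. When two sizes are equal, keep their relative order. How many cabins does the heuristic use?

Sorted descending: 10, 9, 8, 7, 4, 4, 2, 1, 1.
  10 → cabin 1 (new)  [load 10/12]
  9 → cabin 2 (new)  [load 9/12]
  8 → cabin 3 (new)  [load 8/12]
  7 → cabin 4 (new)  [load 7/12]
  4 → cabin 3  [load 12/12]
  4 → cabin 4  [load 11/12]
  2 → cabin 1  [load 12/12]
  1 → cabin 2  [load 10/12]
  1 → cabin 2  [load 11/12]
4 cabins opened.

4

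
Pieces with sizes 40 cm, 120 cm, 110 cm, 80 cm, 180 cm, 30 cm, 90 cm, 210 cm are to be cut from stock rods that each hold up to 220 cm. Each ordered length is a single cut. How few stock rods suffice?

Total = 210 + 180 + 120 + 110 + 90 + 80 + 40 + 30 = 860 cm.
Lower bound: ⌈860/220⌉ = 4 stock rods.
A packing using 4 stock rods:
  stock rod 1: 210 = 210
  stock rod 2: 180 + 40 = 220
  stock rod 3: 120 + 90 = 210
  stock rod 4: 110 + 80 + 30 = 220
This matches the lower bound, so 4 is optimal.

4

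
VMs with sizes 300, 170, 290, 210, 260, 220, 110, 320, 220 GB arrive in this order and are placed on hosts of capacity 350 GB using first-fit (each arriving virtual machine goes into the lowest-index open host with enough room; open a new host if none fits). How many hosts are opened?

8

  300 → host 1 (new)  [load 300/350]
  170 → host 2 (new)  [load 170/350]
  290 → host 3 (new)  [load 290/350]
  210 → host 4 (new)  [load 210/350]
  260 → host 5 (new)  [load 260/350]
  220 → host 6 (new)  [load 220/350]
  110 → host 2  [load 280/350]
  320 → host 7 (new)  [load 320/350]
  220 → host 8 (new)  [load 220/350]
8 hosts opened.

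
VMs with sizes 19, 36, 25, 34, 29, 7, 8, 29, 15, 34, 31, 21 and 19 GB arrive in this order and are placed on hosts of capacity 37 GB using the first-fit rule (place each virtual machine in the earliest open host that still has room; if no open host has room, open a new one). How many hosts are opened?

10

  19 → host 1 (new)  [load 19/37]
  36 → host 2 (new)  [load 36/37]
  25 → host 3 (new)  [load 25/37]
  34 → host 4 (new)  [load 34/37]
  29 → host 5 (new)  [load 29/37]
  7 → host 1  [load 26/37]
  8 → host 1  [load 34/37]
  29 → host 6 (new)  [load 29/37]
  15 → host 7 (new)  [load 15/37]
  34 → host 8 (new)  [load 34/37]
  31 → host 9 (new)  [load 31/37]
  21 → host 7  [load 36/37]
  19 → host 10 (new)  [load 19/37]
10 hosts opened.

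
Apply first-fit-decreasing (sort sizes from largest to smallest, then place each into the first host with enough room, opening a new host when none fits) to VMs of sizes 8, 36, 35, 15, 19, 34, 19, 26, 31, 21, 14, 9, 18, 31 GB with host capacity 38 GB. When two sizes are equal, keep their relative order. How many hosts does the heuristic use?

Sorted descending: 36, 35, 34, 31, 31, 26, 21, 19, 19, 18, 15, 14, 9, 8.
  36 → host 1 (new)  [load 36/38]
  35 → host 2 (new)  [load 35/38]
  34 → host 3 (new)  [load 34/38]
  31 → host 4 (new)  [load 31/38]
  31 → host 5 (new)  [load 31/38]
  26 → host 6 (new)  [load 26/38]
  21 → host 7 (new)  [load 21/38]
  19 → host 8 (new)  [load 19/38]
  19 → host 8  [load 38/38]
  18 → host 9 (new)  [load 18/38]
  15 → host 7  [load 36/38]
  14 → host 9  [load 32/38]
  9 → host 6  [load 35/38]
  8 → host 10 (new)  [load 8/38]
10 hosts opened.

10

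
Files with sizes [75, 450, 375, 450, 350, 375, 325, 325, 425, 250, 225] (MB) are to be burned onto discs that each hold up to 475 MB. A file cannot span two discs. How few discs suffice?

9

Total = 450 + 450 + 425 + 375 + 375 + 350 + 325 + 325 + 250 + 225 + 75 = 3625 MB.
Lower bound: ⌈3625/475⌉ = 8 discs.
Also, 9 files each exceed 475/2 MB, and no two of those can share a disc, so at least 9 discs are needed.
A packing using 9 discs:
  disc 1: 450 = 450
  disc 2: 450 = 450
  disc 3: 425 = 425
  disc 4: 375 + 75 = 450
  disc 5: 375 = 375
  disc 6: 350 = 350
  disc 7: 325 = 325
  disc 8: 325 = 325
  disc 9: 250 + 225 = 475
This matches the lower bound, so 9 is optimal.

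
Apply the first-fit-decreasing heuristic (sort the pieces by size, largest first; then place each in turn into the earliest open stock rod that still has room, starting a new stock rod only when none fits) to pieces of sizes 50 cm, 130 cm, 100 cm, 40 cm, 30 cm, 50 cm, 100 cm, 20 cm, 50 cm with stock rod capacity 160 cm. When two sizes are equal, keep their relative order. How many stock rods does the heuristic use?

Sorted descending: 130, 100, 100, 50, 50, 50, 40, 30, 20.
  130 → stock rod 1 (new)  [load 130/160]
  100 → stock rod 2 (new)  [load 100/160]
  100 → stock rod 3 (new)  [load 100/160]
  50 → stock rod 2  [load 150/160]
  50 → stock rod 3  [load 150/160]
  50 → stock rod 4 (new)  [load 50/160]
  40 → stock rod 4  [load 90/160]
  30 → stock rod 1  [load 160/160]
  20 → stock rod 4  [load 110/160]
4 stock rods opened.

4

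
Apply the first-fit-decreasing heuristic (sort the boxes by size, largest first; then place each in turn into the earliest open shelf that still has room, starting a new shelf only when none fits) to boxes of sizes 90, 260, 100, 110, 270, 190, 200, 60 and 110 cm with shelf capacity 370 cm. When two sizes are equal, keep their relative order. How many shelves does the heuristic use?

4

Sorted descending: 270, 260, 200, 190, 110, 110, 100, 90, 60.
  270 → shelf 1 (new)  [load 270/370]
  260 → shelf 2 (new)  [load 260/370]
  200 → shelf 3 (new)  [load 200/370]
  190 → shelf 4 (new)  [load 190/370]
  110 → shelf 2  [load 370/370]
  110 → shelf 3  [load 310/370]
  100 → shelf 1  [load 370/370]
  90 → shelf 4  [load 280/370]
  60 → shelf 3  [load 370/370]
4 shelves opened.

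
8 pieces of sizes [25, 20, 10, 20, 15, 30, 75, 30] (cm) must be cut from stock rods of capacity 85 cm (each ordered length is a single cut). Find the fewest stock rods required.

Total = 75 + 30 + 30 + 25 + 20 + 20 + 15 + 10 = 225 cm.
Lower bound: ⌈225/85⌉ = 3 stock rods.
A packing using 3 stock rods:
  stock rod 1: 75 + 10 = 85
  stock rod 2: 30 + 30 + 25 = 85
  stock rod 3: 20 + 20 + 15 = 55
This matches the lower bound, so 3 is optimal.

3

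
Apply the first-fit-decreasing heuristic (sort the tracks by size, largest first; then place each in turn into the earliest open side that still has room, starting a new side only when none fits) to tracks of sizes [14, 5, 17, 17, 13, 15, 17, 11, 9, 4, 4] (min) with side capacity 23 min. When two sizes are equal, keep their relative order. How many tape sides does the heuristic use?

7

Sorted descending: 17, 17, 17, 15, 14, 13, 11, 9, 5, 4, 4.
  17 → side 1 (new)  [load 17/23]
  17 → side 2 (new)  [load 17/23]
  17 → side 3 (new)  [load 17/23]
  15 → side 4 (new)  [load 15/23]
  14 → side 5 (new)  [load 14/23]
  13 → side 6 (new)  [load 13/23]
  11 → side 7 (new)  [load 11/23]
  9 → side 5  [load 23/23]
  5 → side 1  [load 22/23]
  4 → side 2  [load 21/23]
  4 → side 3  [load 21/23]
7 tape sides opened.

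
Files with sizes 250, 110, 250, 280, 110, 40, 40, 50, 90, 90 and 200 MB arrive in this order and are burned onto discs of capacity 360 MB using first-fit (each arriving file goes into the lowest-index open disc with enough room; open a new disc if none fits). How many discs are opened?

5

  250 → disc 1 (new)  [load 250/360]
  110 → disc 1  [load 360/360]
  250 → disc 2 (new)  [load 250/360]
  280 → disc 3 (new)  [load 280/360]
  110 → disc 2  [load 360/360]
  40 → disc 3  [load 320/360]
  40 → disc 3  [load 360/360]
  50 → disc 4 (new)  [load 50/360]
  90 → disc 4  [load 140/360]
  90 → disc 4  [load 230/360]
  200 → disc 5 (new)  [load 200/360]
5 discs opened.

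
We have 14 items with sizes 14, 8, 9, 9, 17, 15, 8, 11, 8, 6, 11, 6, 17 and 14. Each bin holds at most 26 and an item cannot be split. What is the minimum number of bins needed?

6

Total = 17 + 17 + 15 + 14 + 14 + 11 + 11 + 9 + 9 + 8 + 8 + 8 + 6 + 6 = 153.
Lower bound: ⌈153/26⌉ = 6 bins.
A packing using 6 bins:
  bin 1: 17 + 9 = 26
  bin 2: 17 + 9 = 26
  bin 3: 15 + 11 = 26
  bin 4: 14 + 11 = 25
  bin 5: 14 + 6 + 6 = 26
  bin 6: 8 + 8 + 8 = 24
This matches the lower bound, so 6 is optimal.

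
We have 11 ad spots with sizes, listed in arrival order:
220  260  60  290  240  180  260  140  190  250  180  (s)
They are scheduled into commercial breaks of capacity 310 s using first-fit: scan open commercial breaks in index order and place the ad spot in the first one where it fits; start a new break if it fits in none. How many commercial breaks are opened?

  220 → break 1 (new)  [load 220/310]
  260 → break 2 (new)  [load 260/310]
  60 → break 1  [load 280/310]
  290 → break 3 (new)  [load 290/310]
  240 → break 4 (new)  [load 240/310]
  180 → break 5 (new)  [load 180/310]
  260 → break 6 (new)  [load 260/310]
  140 → break 7 (new)  [load 140/310]
  190 → break 8 (new)  [load 190/310]
  250 → break 9 (new)  [load 250/310]
  180 → break 10 (new)  [load 180/310]
10 commercial breaks opened.

10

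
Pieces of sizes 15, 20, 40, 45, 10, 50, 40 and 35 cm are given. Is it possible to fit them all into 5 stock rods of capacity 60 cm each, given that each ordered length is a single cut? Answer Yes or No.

A valid assignment using 5 stock rods:
  stock rod 1: 50 + 10 = 60
  stock rod 2: 45 + 15 = 60
  stock rod 3: 40 + 20 = 60
  stock rod 4: 40 = 40
  stock rod 5: 35 = 35
Every load is within 60 cm, so 5 stock rods suffice.

Yes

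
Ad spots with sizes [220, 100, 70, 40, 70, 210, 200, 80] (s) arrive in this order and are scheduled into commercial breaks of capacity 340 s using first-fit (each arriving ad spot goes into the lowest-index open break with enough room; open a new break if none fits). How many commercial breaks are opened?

4

  220 → break 1 (new)  [load 220/340]
  100 → break 1  [load 320/340]
  70 → break 2 (new)  [load 70/340]
  40 → break 2  [load 110/340]
  70 → break 2  [load 180/340]
  210 → break 3 (new)  [load 210/340]
  200 → break 4 (new)  [load 200/340]
  80 → break 2  [load 260/340]
4 commercial breaks opened.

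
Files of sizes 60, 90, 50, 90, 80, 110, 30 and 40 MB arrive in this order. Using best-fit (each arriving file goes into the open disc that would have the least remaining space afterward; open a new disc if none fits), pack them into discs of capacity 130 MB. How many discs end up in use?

  60 → disc 1 (new)  [load 60/130]
  90 → disc 2 (new)  [load 90/130]
  50 → disc 1  [load 110/130]
  90 → disc 3 (new)  [load 90/130]
  80 → disc 4 (new)  [load 80/130]
  110 → disc 5 (new)  [load 110/130]
  30 → disc 2  [load 120/130]
  40 → disc 3  [load 130/130]
5 discs opened.

5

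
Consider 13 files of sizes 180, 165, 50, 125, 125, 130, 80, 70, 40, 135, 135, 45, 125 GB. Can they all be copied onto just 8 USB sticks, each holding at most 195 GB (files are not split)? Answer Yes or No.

No

Total = 1405 GB; ⌈1405/195⌉ = 8.
The bound of 8 does not rule out 8, but exhaustive search shows no assignment into 8 USB sticks of capacity 195 GB exists — the minimum is 9.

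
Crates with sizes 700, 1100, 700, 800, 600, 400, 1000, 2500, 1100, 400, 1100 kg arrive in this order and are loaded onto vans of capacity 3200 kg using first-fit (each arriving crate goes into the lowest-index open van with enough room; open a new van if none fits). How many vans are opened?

4

  700 → van 1 (new)  [load 700/3200]
  1100 → van 1  [load 1800/3200]
  700 → van 1  [load 2500/3200]
  800 → van 2 (new)  [load 800/3200]
  600 → van 1  [load 3100/3200]
  400 → van 2  [load 1200/3200]
  1000 → van 2  [load 2200/3200]
  2500 → van 3 (new)  [load 2500/3200]
  1100 → van 4 (new)  [load 1100/3200]
  400 → van 2  [load 2600/3200]
  1100 → van 4  [load 2200/3200]
4 vans opened.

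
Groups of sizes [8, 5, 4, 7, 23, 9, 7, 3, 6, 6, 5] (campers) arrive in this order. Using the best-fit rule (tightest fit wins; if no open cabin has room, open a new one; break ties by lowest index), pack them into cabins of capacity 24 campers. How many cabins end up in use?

4

  8 → cabin 1 (new)  [load 8/24]
  5 → cabin 1  [load 13/24]
  4 → cabin 1  [load 17/24]
  7 → cabin 1  [load 24/24]
  23 → cabin 2 (new)  [load 23/24]
  9 → cabin 3 (new)  [load 9/24]
  7 → cabin 3  [load 16/24]
  3 → cabin 3  [load 19/24]
  6 → cabin 4 (new)  [load 6/24]
  6 → cabin 4  [load 12/24]
  5 → cabin 3  [load 24/24]
4 cabins opened.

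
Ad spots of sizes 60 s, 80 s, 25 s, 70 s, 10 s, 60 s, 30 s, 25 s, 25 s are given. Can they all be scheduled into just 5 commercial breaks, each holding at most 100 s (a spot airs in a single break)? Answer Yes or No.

A valid assignment using 5 commercial breaks:
  break 1: 80 + 10 = 90
  break 2: 70 + 30 = 100
  break 3: 60 + 25 = 85
  break 4: 60 + 25 = 85
  break 5: 25 = 25
Every load is within 100 s, so 5 commercial breaks suffice.

Yes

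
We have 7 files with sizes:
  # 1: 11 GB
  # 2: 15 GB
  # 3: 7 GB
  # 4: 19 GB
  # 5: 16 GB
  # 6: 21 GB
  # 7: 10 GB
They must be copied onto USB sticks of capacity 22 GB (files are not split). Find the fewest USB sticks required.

5

Total = 21 + 19 + 16 + 15 + 11 + 10 + 7 = 99 GB.
Lower bound: ⌈99/22⌉ = 5 USB sticks.
A packing using 5 USB sticks:
  USB stick 1: 21 = 21
  USB stick 2: 19 = 19
  USB stick 3: 16 = 16
  USB stick 4: 15 + 7 = 22
  USB stick 5: 11 + 10 = 21
This matches the lower bound, so 5 is optimal.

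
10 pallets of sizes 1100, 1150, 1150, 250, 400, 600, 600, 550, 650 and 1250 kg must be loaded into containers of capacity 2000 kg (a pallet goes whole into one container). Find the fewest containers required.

5

Total = 1250 + 1150 + 1150 + 1100 + 650 + 600 + 600 + 550 + 400 + 250 = 7700 kg.
Lower bound: ⌈7700/2000⌉ = 4 containers.
A packing using 5 containers:
  container 1: 1250 + 650 = 1900
  container 2: 1150 + 600 + 250 = 2000
  container 3: 1150 + 600 = 1750
  container 4: 1100 + 550 = 1650
  container 5: 400 = 400
No arrangement into 4 containers stays within capacity, so 5 is optimal.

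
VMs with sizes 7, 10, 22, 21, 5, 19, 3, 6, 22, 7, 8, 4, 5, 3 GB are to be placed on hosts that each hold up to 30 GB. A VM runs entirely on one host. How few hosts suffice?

Total = 22 + 22 + 21 + 19 + 10 + 8 + 7 + 7 + 6 + 5 + 5 + 4 + 3 + 3 = 142 GB.
Lower bound: ⌈142/30⌉ = 5 hosts.
A packing using 5 hosts:
  host 1: 22 + 8 = 30
  host 2: 22 + 7 = 29
  host 3: 21 + 7 = 28
  host 4: 19 + 10 = 29
  host 5: 6 + 5 + 5 + 4 + 3 + 3 = 26
This matches the lower bound, so 5 is optimal.

5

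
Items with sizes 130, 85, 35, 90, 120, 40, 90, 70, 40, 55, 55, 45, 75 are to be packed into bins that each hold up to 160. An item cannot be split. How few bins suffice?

7

Total = 130 + 120 + 90 + 90 + 85 + 75 + 70 + 55 + 55 + 45 + 40 + 40 + 35 = 930.
Lower bound: ⌈930/160⌉ = 6 bins.
A packing using 7 bins:
  bin 1: 130 = 130
  bin 2: 120 + 40 = 160
  bin 3: 90 + 70 = 160
  bin 4: 90 + 55 = 145
  bin 5: 85 + 75 = 160
  bin 6: 55 + 45 + 40 = 140
  bin 7: 35 = 35
No arrangement into 6 bins stays within capacity, so 7 is optimal.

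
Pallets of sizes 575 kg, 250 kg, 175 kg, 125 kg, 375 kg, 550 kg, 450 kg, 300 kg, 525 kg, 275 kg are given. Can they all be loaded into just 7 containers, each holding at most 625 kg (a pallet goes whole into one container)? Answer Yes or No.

A valid assignment using 7 containers:
  container 1: 575 = 575
  container 2: 550 = 550
  container 3: 525 = 525
  container 4: 450 + 175 = 625
  container 5: 375 + 250 = 625
  container 6: 300 + 275 = 575
  container 7: 125 = 125
Every load is within 625 kg, so 7 containers suffice.

Yes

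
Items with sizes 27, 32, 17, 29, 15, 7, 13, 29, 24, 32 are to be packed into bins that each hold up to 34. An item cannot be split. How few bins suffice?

Total = 32 + 32 + 29 + 29 + 27 + 24 + 17 + 15 + 13 + 7 = 225.
Lower bound: ⌈225/34⌉ = 7 bins.
A packing using 8 bins:
  bin 1: 32 = 32
  bin 2: 32 = 32
  bin 3: 29 = 29
  bin 4: 29 = 29
  bin 5: 27 + 7 = 34
  bin 6: 24 = 24
  bin 7: 17 + 15 = 32
  bin 8: 13 = 13
No arrangement into 7 bins stays within capacity, so 8 is optimal.

8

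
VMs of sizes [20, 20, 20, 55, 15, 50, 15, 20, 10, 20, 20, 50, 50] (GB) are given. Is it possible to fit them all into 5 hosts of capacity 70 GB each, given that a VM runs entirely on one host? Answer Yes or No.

Total = 365 GB; ⌈365/70⌉ = 6.
At least 6 hosts are required, but only 5 are allowed.

No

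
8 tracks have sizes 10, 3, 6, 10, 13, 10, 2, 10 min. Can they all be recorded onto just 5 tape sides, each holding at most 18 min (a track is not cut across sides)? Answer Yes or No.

A valid assignment using 5 tape sides:
  side 1: 13 + 3 + 2 = 18
  side 2: 10 + 6 = 16
  side 3: 10 = 10
  side 4: 10 = 10
  side 5: 10 = 10
Every load is within 18 min, so 5 tape sides suffice.

Yes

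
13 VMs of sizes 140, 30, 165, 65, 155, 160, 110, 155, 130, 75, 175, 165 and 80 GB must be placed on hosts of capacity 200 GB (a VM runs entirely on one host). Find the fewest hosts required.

Total = 175 + 165 + 165 + 160 + 155 + 155 + 140 + 130 + 110 + 80 + 75 + 65 + 30 = 1605 GB.
Lower bound: ⌈1605/200⌉ = 9 hosts.
A packing using 10 hosts:
  host 1: 175 = 175
  host 2: 165 + 30 = 195
  host 3: 165 = 165
  host 4: 160 = 160
  host 5: 155 = 155
  host 6: 155 = 155
  host 7: 140 = 140
  host 8: 130 + 65 = 195
  host 9: 110 + 80 = 190
  host 10: 75 = 75
No arrangement into 9 hosts stays within capacity, so 10 is optimal.

10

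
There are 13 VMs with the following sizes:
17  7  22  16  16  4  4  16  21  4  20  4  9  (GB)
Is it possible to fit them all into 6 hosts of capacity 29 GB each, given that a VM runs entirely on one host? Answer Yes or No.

No

Total = 160 GB; ⌈160/29⌉ = 6.
7 VMs each exceed half the capacity and cannot share a host, forcing at least 7 hosts.
At least 7 hosts are required, but only 6 are allowed.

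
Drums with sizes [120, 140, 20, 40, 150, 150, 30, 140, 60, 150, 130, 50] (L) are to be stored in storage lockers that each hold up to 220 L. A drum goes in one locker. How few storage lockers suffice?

7

Total = 150 + 150 + 150 + 140 + 140 + 130 + 120 + 60 + 50 + 40 + 30 + 20 = 1180 L.
Lower bound: ⌈1180/220⌉ = 6 storage lockers.
Also, 7 drums each exceed 110 L, and no two of those can share a locker, so at least 7 storage lockers are needed.
A packing using 7 storage lockers:
  locker 1: 150 + 60 = 210
  locker 2: 150 + 50 + 20 = 220
  locker 3: 150 + 40 + 30 = 220
  locker 4: 140 = 140
  locker 5: 140 = 140
  locker 6: 130 = 130
  locker 7: 120 = 120
This matches the lower bound, so 7 is optimal.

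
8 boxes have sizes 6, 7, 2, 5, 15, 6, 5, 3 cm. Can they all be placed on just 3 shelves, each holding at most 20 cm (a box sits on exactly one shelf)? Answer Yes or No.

A valid assignment using 3 shelves:
  shelf 1: 15 + 5 = 20
  shelf 2: 7 + 6 + 6 = 19
  shelf 3: 5 + 3 + 2 = 10
Every load is within 20 cm, so 3 shelves suffice.

Yes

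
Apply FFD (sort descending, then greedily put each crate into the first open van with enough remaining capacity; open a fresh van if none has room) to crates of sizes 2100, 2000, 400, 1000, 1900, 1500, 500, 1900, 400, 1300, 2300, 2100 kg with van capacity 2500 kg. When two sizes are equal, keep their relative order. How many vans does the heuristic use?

Sorted descending: 2300, 2100, 2100, 2000, 1900, 1900, 1500, 1300, 1000, 500, 400, 400.
  2300 → van 1 (new)  [load 2300/2500]
  2100 → van 2 (new)  [load 2100/2500]
  2100 → van 3 (new)  [load 2100/2500]
  2000 → van 4 (new)  [load 2000/2500]
  1900 → van 5 (new)  [load 1900/2500]
  1900 → van 6 (new)  [load 1900/2500]
  1500 → van 7 (new)  [load 1500/2500]
  1300 → van 8 (new)  [load 1300/2500]
  1000 → van 7  [load 2500/2500]
  500 → van 4  [load 2500/2500]
  400 → van 2  [load 2500/2500]
  400 → van 3  [load 2500/2500]
8 vans opened.

8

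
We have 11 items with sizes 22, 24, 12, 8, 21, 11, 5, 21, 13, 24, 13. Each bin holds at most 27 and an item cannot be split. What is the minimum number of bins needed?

8

Total = 24 + 24 + 22 + 21 + 21 + 13 + 13 + 12 + 11 + 8 + 5 = 174.
Lower bound: ⌈174/27⌉ = 7 bins.
A packing using 8 bins:
  bin 1: 24 = 24
  bin 2: 24 = 24
  bin 3: 22 + 5 = 27
  bin 4: 21 = 21
  bin 5: 21 = 21
  bin 6: 13 + 13 = 26
  bin 7: 12 + 11 = 23
  bin 8: 8 = 8
No arrangement into 7 bins stays within capacity, so 8 is optimal.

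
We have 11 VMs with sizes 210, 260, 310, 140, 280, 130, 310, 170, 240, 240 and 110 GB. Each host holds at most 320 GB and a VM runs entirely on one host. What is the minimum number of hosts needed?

Total = 310 + 310 + 280 + 260 + 240 + 240 + 210 + 170 + 140 + 130 + 110 = 2400 GB.
Lower bound: ⌈2400/320⌉ = 8 hosts.
A packing using 9 hosts:
  host 1: 310 = 310
  host 2: 310 = 310
  host 3: 280 = 280
  host 4: 260 = 260
  host 5: 240 = 240
  host 6: 240 = 240
  host 7: 210 + 110 = 320
  host 8: 170 + 140 = 310
  host 9: 130 = 130
No arrangement into 8 hosts stays within capacity, so 9 is optimal.

9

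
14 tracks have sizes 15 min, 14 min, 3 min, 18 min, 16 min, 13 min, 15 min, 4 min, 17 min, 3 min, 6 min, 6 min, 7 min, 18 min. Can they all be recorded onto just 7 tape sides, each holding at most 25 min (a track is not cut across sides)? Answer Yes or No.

Total = 155 min; ⌈155/25⌉ = 7.
8 tracks each exceed half the capacity and cannot share a side, forcing at least 8 tape sides.
At least 8 tape sides are required, but only 7 are allowed.

No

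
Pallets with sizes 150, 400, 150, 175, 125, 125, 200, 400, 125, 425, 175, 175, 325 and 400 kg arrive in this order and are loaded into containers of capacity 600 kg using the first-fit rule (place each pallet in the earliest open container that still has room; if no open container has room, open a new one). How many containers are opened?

7

  150 → container 1 (new)  [load 150/600]
  400 → container 1  [load 550/600]
  150 → container 2 (new)  [load 150/600]
  175 → container 2  [load 325/600]
  125 → container 2  [load 450/600]
  125 → container 2  [load 575/600]
  200 → container 3 (new)  [load 200/600]
  400 → container 3  [load 600/600]
  125 → container 4 (new)  [load 125/600]
  425 → container 4  [load 550/600]
  175 → container 5 (new)  [load 175/600]
  175 → container 5  [load 350/600]
  325 → container 6 (new)  [load 325/600]
  400 → container 7 (new)  [load 400/600]
7 containers opened.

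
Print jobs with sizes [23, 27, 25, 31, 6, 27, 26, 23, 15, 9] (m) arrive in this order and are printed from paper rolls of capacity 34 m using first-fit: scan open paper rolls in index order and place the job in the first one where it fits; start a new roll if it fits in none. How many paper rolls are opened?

8

  23 → roll 1 (new)  [load 23/34]
  27 → roll 2 (new)  [load 27/34]
  25 → roll 3 (new)  [load 25/34]
  31 → roll 4 (new)  [load 31/34]
  6 → roll 1  [load 29/34]
  27 → roll 5 (new)  [load 27/34]
  26 → roll 6 (new)  [load 26/34]
  23 → roll 7 (new)  [load 23/34]
  15 → roll 8 (new)  [load 15/34]
  9 → roll 3  [load 34/34]
8 paper rolls opened.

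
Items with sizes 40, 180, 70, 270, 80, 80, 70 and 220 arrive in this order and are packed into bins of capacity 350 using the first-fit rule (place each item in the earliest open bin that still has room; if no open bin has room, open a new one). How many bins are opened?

  40 → bin 1 (new)  [load 40/350]
  180 → bin 1  [load 220/350]
  70 → bin 1  [load 290/350]
  270 → bin 2 (new)  [load 270/350]
  80 → bin 2  [load 350/350]
  80 → bin 3 (new)  [load 80/350]
  70 → bin 3  [load 150/350]
  220 → bin 4 (new)  [load 220/350]
4 bins opened.

4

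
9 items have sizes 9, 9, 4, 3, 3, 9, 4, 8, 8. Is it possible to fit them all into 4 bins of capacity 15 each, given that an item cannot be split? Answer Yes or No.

No

Total = 57; ⌈57/15⌉ = 4.
5 items each exceed half the capacity and cannot share a bin, forcing at least 5 bins.
At least 5 bins are required, but only 4 are allowed.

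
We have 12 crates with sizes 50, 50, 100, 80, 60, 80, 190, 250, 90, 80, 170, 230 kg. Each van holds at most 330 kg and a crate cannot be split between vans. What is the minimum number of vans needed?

5

Total = 250 + 230 + 190 + 170 + 100 + 90 + 80 + 80 + 80 + 60 + 50 + 50 = 1430 kg.
Lower bound: ⌈1430/330⌉ = 5 vans.
A packing using 5 vans:
  van 1: 250 + 80 = 330
  van 2: 230 + 100 = 330
  van 3: 190 + 90 + 50 = 330
  van 4: 170 + 80 + 80 = 330
  van 5: 60 + 50 = 110
This matches the lower bound, so 5 is optimal.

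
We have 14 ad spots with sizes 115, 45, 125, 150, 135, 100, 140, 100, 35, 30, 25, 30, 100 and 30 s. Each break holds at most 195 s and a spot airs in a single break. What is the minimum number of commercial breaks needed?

Total = 150 + 140 + 135 + 125 + 115 + 100 + 100 + 100 + 45 + 35 + 30 + 30 + 30 + 25 = 1160 s.
Lower bound: ⌈1160/195⌉ = 6 commercial breaks.
Also, 8 ad spots each exceed 195/2 s, and no two of those can share a break, so at least 8 commercial breaks are needed.
A packing using 8 commercial breaks:
  break 1: 150 + 45 = 195
  break 2: 140 + 35 = 175
  break 3: 135 + 30 + 30 = 195
  break 4: 125 + 30 + 25 = 180
  break 5: 115 = 115
  break 6: 100 = 100
  break 7: 100 = 100
  break 8: 100 = 100
This matches the lower bound, so 8 is optimal.

8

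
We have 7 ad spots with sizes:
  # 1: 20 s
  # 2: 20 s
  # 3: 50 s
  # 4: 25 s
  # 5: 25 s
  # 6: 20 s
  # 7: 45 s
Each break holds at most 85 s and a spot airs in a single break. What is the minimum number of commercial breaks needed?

Total = 50 + 45 + 25 + 25 + 20 + 20 + 20 = 205 s.
Lower bound: ⌈205/85⌉ = 3 commercial breaks.
A packing using 3 commercial breaks:
  break 1: 50 + 25 = 75
  break 2: 45 + 25 = 70
  break 3: 20 + 20 + 20 = 60
This matches the lower bound, so 3 is optimal.

3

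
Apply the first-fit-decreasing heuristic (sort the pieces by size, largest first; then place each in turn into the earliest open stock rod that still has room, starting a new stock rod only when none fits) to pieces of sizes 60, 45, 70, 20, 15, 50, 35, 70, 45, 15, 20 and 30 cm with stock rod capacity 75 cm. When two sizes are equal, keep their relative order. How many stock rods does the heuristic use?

Sorted descending: 70, 70, 60, 50, 45, 45, 35, 30, 20, 20, 15, 15.
  70 → stock rod 1 (new)  [load 70/75]
  70 → stock rod 2 (new)  [load 70/75]
  60 → stock rod 3 (new)  [load 60/75]
  50 → stock rod 4 (new)  [load 50/75]
  45 → stock rod 5 (new)  [load 45/75]
  45 → stock rod 6 (new)  [load 45/75]
  35 → stock rod 7 (new)  [load 35/75]
  30 → stock rod 5  [load 75/75]
  20 → stock rod 4  [load 70/75]
  20 → stock rod 6  [load 65/75]
  15 → stock rod 3  [load 75/75]
  15 → stock rod 7  [load 50/75]
7 stock rods opened.

7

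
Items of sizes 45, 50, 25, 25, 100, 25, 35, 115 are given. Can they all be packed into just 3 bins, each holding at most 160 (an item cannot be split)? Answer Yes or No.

Yes

A valid assignment using 3 bins:
  bin 1: 115 + 45 = 160
  bin 2: 100 + 50 = 150
  bin 3: 35 + 25 + 25 + 25 = 110
Every load is within 160, so 3 bins suffice.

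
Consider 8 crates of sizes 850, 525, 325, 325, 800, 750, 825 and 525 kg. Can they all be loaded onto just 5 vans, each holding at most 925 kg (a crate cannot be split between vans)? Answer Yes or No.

No

Total = 4925 kg; ⌈4925/925⌉ = 6.
At least 6 vans are required, but only 5 are allowed.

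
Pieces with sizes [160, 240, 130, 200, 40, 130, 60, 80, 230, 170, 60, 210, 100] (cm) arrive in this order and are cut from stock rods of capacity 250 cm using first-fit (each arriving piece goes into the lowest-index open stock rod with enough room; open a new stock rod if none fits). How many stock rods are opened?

  160 → stock rod 1 (new)  [load 160/250]
  240 → stock rod 2 (new)  [load 240/250]
  130 → stock rod 3 (new)  [load 130/250]
  200 → stock rod 4 (new)  [load 200/250]
  40 → stock rod 1  [load 200/250]
  130 → stock rod 5 (new)  [load 130/250]
  60 → stock rod 3  [load 190/250]
  80 → stock rod 5  [load 210/250]
  230 → stock rod 6 (new)  [load 230/250]
  170 → stock rod 7 (new)  [load 170/250]
  60 → stock rod 3  [load 250/250]
  210 → stock rod 8 (new)  [load 210/250]
  100 → stock rod 9 (new)  [load 100/250]
9 stock rods opened.

9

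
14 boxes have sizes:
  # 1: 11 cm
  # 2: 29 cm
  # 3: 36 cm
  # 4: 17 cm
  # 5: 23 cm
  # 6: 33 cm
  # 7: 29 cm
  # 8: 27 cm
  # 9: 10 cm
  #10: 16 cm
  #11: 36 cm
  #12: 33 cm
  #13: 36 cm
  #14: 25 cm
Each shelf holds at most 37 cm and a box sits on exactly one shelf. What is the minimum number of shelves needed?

Total = 36 + 36 + 36 + 33 + 33 + 29 + 29 + 27 + 25 + 23 + 17 + 16 + 11 + 10 = 361 cm.
Lower bound: ⌈361/37⌉ = 10 shelves.
A packing using 11 shelves:
  shelf 1: 36 = 36
  shelf 2: 36 = 36
  shelf 3: 36 = 36
  shelf 4: 33 = 33
  shelf 5: 33 = 33
  shelf 6: 29 = 29
  shelf 7: 29 = 29
  shelf 8: 27 + 10 = 37
  shelf 9: 25 + 11 = 36
  shelf 10: 23 = 23
  shelf 11: 17 + 16 = 33
No arrangement into 10 shelves stays within capacity, so 11 is optimal.

11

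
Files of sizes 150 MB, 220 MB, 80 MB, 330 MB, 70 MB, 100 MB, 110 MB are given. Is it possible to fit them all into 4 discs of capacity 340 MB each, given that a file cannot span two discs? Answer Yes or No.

A valid assignment using 4 discs:
  disc 1: 330 = 330
  disc 2: 220 + 110 = 330
  disc 3: 150 + 100 + 80 = 330
  disc 4: 70 = 70
Every load is within 340 MB, so 4 discs suffice.

Yes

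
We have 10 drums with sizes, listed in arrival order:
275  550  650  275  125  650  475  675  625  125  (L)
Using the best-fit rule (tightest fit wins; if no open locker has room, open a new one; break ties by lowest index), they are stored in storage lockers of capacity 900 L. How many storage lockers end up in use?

  275 → locker 1 (new)  [load 275/900]
  550 → locker 1  [load 825/900]
  650 → locker 2 (new)  [load 650/900]
  275 → locker 3 (new)  [load 275/900]
  125 → locker 2  [load 775/900]
  650 → locker 4 (new)  [load 650/900]
  475 → locker 3  [load 750/900]
  675 → locker 5 (new)  [load 675/900]
  625 → locker 6 (new)  [load 625/900]
  125 → locker 2  [load 900/900]
6 storage lockers opened.

6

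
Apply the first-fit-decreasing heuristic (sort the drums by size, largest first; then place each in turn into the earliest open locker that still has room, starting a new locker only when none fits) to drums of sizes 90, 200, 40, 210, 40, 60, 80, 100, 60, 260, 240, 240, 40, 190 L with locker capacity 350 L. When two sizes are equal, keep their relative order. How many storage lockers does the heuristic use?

6

Sorted descending: 260, 240, 240, 210, 200, 190, 100, 90, 80, 60, 60, 40, 40, 40.
  260 → locker 1 (new)  [load 260/350]
  240 → locker 2 (new)  [load 240/350]
  240 → locker 3 (new)  [load 240/350]
  210 → locker 4 (new)  [load 210/350]
  200 → locker 5 (new)  [load 200/350]
  190 → locker 6 (new)  [load 190/350]
  100 → locker 2  [load 340/350]
  90 → locker 1  [load 350/350]
  80 → locker 3  [load 320/350]
  60 → locker 4  [load 270/350]
  60 → locker 4  [load 330/350]
  40 → locker 5  [load 240/350]
  40 → locker 5  [load 280/350]
  40 → locker 5  [load 320/350]
6 storage lockers opened.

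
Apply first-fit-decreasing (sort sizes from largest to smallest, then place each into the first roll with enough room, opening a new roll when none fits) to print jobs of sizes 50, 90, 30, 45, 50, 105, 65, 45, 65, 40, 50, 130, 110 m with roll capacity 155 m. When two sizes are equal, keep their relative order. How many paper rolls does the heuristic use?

6

Sorted descending: 130, 110, 105, 90, 65, 65, 50, 50, 50, 45, 45, 40, 30.
  130 → roll 1 (new)  [load 130/155]
  110 → roll 2 (new)  [load 110/155]
  105 → roll 3 (new)  [load 105/155]
  90 → roll 4 (new)  [load 90/155]
  65 → roll 4  [load 155/155]
  65 → roll 5 (new)  [load 65/155]
  50 → roll 3  [load 155/155]
  50 → roll 5  [load 115/155]
  50 → roll 6 (new)  [load 50/155]
  45 → roll 2  [load 155/155]
  45 → roll 6  [load 95/155]
  40 → roll 5  [load 155/155]
  30 → roll 6  [load 125/155]
6 paper rolls opened.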